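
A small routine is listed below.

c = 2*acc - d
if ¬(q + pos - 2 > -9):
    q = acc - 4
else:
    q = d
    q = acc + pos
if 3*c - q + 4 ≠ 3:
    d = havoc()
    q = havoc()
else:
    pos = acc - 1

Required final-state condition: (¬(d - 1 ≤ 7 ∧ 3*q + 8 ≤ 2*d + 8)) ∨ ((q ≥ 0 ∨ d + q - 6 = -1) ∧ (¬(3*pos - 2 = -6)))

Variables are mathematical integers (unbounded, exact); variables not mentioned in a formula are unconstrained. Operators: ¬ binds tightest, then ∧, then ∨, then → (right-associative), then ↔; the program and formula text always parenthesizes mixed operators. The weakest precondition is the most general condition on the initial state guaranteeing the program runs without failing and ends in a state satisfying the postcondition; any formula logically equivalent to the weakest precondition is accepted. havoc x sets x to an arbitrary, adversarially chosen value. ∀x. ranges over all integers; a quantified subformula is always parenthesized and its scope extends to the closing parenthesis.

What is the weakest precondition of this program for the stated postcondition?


Working backward. After the program, the postcondition (¬(d - 1 ≤ 7 ∧ 3*q + 8 ≤ 2*d + 8)) ∨ ((q ≥ 0 ∨ d + q - 6 = -1) ∧ (¬(3*pos - 2 = -6))) must hold; in canonical form it is (¬(d ≤ 8 ∧ 3*q ≤ 2*d)) ∨ ((q ≥ 0 ∨ d + q = 5) ∧ (¬(3*pos = -4))).
Then branch requires ∀d_1. (∀q_1. ((¬(d_1 ≤ 8 ∧ 3*q_1 ≤ 2*d_1)) ∨ ((q_1 ≥ 0 ∨ d_1 + q_1 = 5) ∧ (¬(3*pos = -4))))); else branch requires (¬(d ≤ 8 ∧ 3*q ≤ 2*d)) ∨ ((q ≥ 0 ∨ d + q = 5) ∧ (¬(3*acc = -1))).
Before the if: (3*c ≠ q - 1 → (∀d_1. (∀q_1. ((¬(d_1 ≤ 8 ∧ 3*q_1 ≤ 2*d_1)) ∨ ((q_1 ≥ 0 ∨ d_1 + q_1 = 5) ∧ (¬(3*pos = -4))))))) ∧ ((¬(3*c ≠ q - 1)) → ((¬(d ≤ 8 ∧ 3*q ≤ 2*d)) ∨ ((q ≥ 0 ∨ d + q = 5) ∧ (¬(3*acc = -1)))))
Then branch requires (3*c ≠ acc - 5 → (∀d_1. (∀q_1. ((¬(d_1 ≤ 8 ∧ 3*q_1 ≤ 2*d_1)) ∨ ((q_1 ≥ 0 ∨ d_1 + q_1 = 5) ∧ (¬(3*pos = -4))))))) ∧ ((¬(3*c ≠ acc - 5)) → ((¬(d ≤ 8 ∧ 3*acc ≤ 2*d + 12)) ∨ ((acc ≥ 4 ∨ acc + d = 9) ∧ (¬(3*acc = -1))))); else branch requires (3*c ≠ acc + pos - 1 → (∀d_1. (∀q_1. ((¬(d_1 ≤ 8 ∧ 3*q_1 ≤ 2*d_1)) ∨ ((q_1 ≥ 0 ∨ d_1 + q_1 = 5) ∧ (¬(3*pos = -4))))))) ∧ ((¬(3*c ≠ acc + pos - 1)) → ((¬(d ≤ 8 ∧ 3*acc + 3*pos ≤ 2*d)) ∨ ((acc + pos ≥ 0 ∨ acc + d + pos = 5) ∧ (¬(3*acc = -1))))).
Before the if: ((¬(pos + q > -7)) → ((3*c ≠ acc - 5 → (∀d_1. (∀q_1. ((¬(d_1 ≤ 8 ∧ 3*q_1 ≤ 2*d_1)) ∨ ((q_1 ≥ 0 ∨ d_1 + q_1 = 5) ∧ (¬(3*pos = -4))))))) ∧ ((¬(3*c ≠ acc - 5)) → ((¬(d ≤ 8 ∧ 3*acc ≤ 2*d + 12)) ∨ ((acc ≥ 4 ∨ acc + d = 9) ∧ (¬(3*acc = -1))))))) ∧ (pos + q > -7 → ((3*c ≠ acc + pos - 1 → (∀d_1. (∀q_1. ((¬(d_1 ≤ 8 ∧ 3*q_1 ≤ 2*d_1)) ∨ ((q_1 ≥ 0 ∨ d_1 + q_1 = 5) ∧ (¬(3*pos = -4))))))) ∧ ((¬(3*c ≠ acc + pos - 1)) → ((¬(d ≤ 8 ∧ 3*acc + 3*pos ≤ 2*d)) ∨ ((acc + pos ≥ 0 ∨ acc + d + pos = 5) ∧ (¬(3*acc = -1)))))))
Before c := 2*acc - d: ((¬(pos + q > -7)) → ((5*acc ≠ 3*d - 5 → (∀d_1. (∀q_1. ((¬(d_1 ≤ 8 ∧ 3*q_1 ≤ 2*d_1)) ∨ ((q_1 ≥ 0 ∨ d_1 + q_1 = 5) ∧ (¬(3*pos = -4))))))) ∧ ((¬(5*acc ≠ 3*d - 5)) → ((¬(d ≤ 8 ∧ 3*acc ≤ 2*d + 12)) ∨ ((acc ≥ 4 ∨ acc + d = 9) ∧ (¬(3*acc = -1))))))) ∧ (pos + q > -7 → ((5*acc ≠ 3*d + pos - 1 → (∀d_1. (∀q_1. ((¬(d_1 ≤ 8 ∧ 3*q_1 ≤ 2*d_1)) ∨ ((q_1 ≥ 0 ∨ d_1 + q_1 = 5) ∧ (¬(3*pos = -4))))))) ∧ ((¬(5*acc ≠ 3*d + pos - 1)) → ((¬(d ≤ 8 ∧ 3*acc + 3*pos ≤ 2*d)) ∨ ((acc + pos ≥ 0 ∨ acc + d + pos = 5) ∧ (¬(3*acc = -1)))))))
Answer: WP = ((¬(pos + q > -7)) → ((5*acc ≠ 3*d - 5 → (∀d_1. (∀q_1. ((¬(d_1 ≤ 8 ∧ 3*q_1 ≤ 2*d_1)) ∨ ((q_1 ≥ 0 ∨ d_1 + q_1 = 5) ∧ (¬(3*pos = -4))))))) ∧ ((¬(5*acc ≠ 3*d - 5)) → ((¬(d ≤ 8 ∧ 3*acc ≤ 2*d + 12)) ∨ ((acc ≥ 4 ∨ acc + d = 9) ∧ (¬(3*acc = -1))))))) ∧ (pos + q > -7 → ((5*acc ≠ 3*d + pos - 1 → (∀d_1. (∀q_1. ((¬(d_1 ≤ 8 ∧ 3*q_1 ≤ 2*d_1)) ∨ ((q_1 ≥ 0 ∨ d_1 + q_1 = 5) ∧ (¬(3*pos = -4))))))) ∧ ((¬(5*acc ≠ 3*d + pos - 1)) → ((¬(d ≤ 8 ∧ 3*acc + 3*pos ≤ 2*d)) ∨ ((acc + pos ≥ 0 ∨ acc + d + pos = 5) ∧ (¬(3*acc = -1)))))))


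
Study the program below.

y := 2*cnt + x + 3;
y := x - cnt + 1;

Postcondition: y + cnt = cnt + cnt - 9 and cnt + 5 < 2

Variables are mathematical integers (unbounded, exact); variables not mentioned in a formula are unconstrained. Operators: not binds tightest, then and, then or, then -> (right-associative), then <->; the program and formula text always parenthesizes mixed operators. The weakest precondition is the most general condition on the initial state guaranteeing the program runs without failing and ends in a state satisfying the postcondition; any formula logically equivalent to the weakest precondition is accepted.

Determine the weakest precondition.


Working backward. After the program, the postcondition y + cnt = cnt + cnt - 9 and cnt + 5 < 2 must hold; in canonical form it is y = cnt - 9 and cnt < -3.
Before y := x - cnt + 1: x = 2*cnt - 10 and cnt < -3
Before y := 2*cnt + x + 3: x = 2*cnt - 10 and cnt < -3
Answer: WP = x = 2*cnt - 10 and cnt < -3


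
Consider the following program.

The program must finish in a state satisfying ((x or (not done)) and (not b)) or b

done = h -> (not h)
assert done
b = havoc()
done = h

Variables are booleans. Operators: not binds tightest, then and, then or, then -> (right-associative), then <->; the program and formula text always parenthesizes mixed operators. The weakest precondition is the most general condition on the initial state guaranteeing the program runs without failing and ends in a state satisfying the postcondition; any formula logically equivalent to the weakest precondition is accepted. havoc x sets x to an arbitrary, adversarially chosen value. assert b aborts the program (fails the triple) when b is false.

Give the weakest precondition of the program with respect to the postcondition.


Working backward. After the program, ((x or (not done)) and (not b)) or b must hold.
Before done := h: ((x or (not h)) and (not b)) or b
Before havoc b: x or (not h)
Before assert done: done and (x or (not h))
Before done := h -> (not h): (h -> (not h)) and (x or (not h))
Answer: WP = (h -> (not h)) and (x or (not h))


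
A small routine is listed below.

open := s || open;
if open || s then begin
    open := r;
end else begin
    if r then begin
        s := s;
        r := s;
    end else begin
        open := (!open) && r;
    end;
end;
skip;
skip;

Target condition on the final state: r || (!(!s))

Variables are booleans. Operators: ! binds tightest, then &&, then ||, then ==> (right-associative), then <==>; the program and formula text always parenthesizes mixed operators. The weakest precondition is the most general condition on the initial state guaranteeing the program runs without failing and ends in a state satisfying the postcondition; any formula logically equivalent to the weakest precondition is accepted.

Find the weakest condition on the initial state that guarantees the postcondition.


Working backward. After the program, the postcondition r || (!(!s)) must hold; in canonical form it is r || s.
Before skip: r || s
Before skip: r || s
Then branch requires r || s; else branch requires (r ==> s) && ((!r) ==> (r || s)).
Before the if: ((open || s) ==> (r || s)) && ((!(open || s)) ==> ((r ==> s) && ((!r) ==> (r || s))))
Before open := s || open: ((s || open) ==> (r || s)) && ((!(s || open)) ==> ((r ==> s) && ((!r) ==> (r || s))))
Answer: WP = ((s || open) ==> (r || s)) && ((!(s || open)) ==> ((r ==> s) && ((!r) ==> (r || s))))


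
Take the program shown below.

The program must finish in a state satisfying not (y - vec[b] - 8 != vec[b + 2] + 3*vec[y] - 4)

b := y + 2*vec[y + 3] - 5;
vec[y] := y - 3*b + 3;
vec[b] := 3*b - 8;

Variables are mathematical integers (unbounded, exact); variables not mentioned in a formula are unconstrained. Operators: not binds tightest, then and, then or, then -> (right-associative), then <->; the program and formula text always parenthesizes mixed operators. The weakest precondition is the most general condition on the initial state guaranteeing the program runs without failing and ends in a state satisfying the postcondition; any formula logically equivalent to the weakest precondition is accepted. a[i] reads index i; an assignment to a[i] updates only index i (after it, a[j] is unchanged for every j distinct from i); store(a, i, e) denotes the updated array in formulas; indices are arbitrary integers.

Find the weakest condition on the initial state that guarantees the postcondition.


Working backward. After the program, the postcondition not (y - vec[b] - 8 != vec[b + 2] + 3*vec[y] - 4) must hold; in canonical form it is not (y != vec[b + 2] + vec[b] + 3*vec[y] + 4).
Before vec[b] := 3*b - 8: not (y != store(vec, b, 3*b - 8)[b + 2] + store(vec, b, 3*b - 8)[b] + 3*store(vec, b, 3*b - 8)[y] + 4)
Before vec[y] := y - 3*b + 3: not (y != store(store(vec, y, -3*b + y + 3), b, 3*b - 8)[b + 2] + store(store(vec, y, -3*b + y + 3), b, 3*b - 8)[b] + 3*store(store(vec, y, -3*b + y + 3), b, 3*b - 8)[y] + 4)
Before b := y + 2*vec[y + 3] - 5: not (y != store(store(vec, y, -6*vec[y + 3] - 2*y + 18), 2*vec[y + 3] + y - 5, 6*vec[y + 3] + 3*y - 23)[2*vec[y + 3] + y - 3] + store(store(vec, y, -6*vec[y + 3] - 2*y + 18), 2*vec[y + 3] + y - 5, 6*vec[y + 3] + 3*y - 23)[2*vec[y + 3] + y - 5] + 3*store(store(vec, y, -6*vec[y + 3] - 2*y + 18), 2*vec[y + 3] + y - 5, 6*vec[y + 3] + 3*y - 23)[y] + 4)
Answer: WP = not (y != store(store(vec, y, -6*vec[y + 3] - 2*y + 18), 2*vec[y + 3] + y - 5, 6*vec[y + 3] + 3*y - 23)[2*vec[y + 3] + y - 3] + store(store(vec, y, -6*vec[y + 3] - 2*y + 18), 2*vec[y + 3] + y - 5, 6*vec[y + 3] + 3*y - 23)[2*vec[y + 3] + y - 5] + 3*store(store(vec, y, -6*vec[y + 3] - 2*y + 18), 2*vec[y + 3] + y - 5, 6*vec[y + 3] + 3*y - 23)[y] + 4)


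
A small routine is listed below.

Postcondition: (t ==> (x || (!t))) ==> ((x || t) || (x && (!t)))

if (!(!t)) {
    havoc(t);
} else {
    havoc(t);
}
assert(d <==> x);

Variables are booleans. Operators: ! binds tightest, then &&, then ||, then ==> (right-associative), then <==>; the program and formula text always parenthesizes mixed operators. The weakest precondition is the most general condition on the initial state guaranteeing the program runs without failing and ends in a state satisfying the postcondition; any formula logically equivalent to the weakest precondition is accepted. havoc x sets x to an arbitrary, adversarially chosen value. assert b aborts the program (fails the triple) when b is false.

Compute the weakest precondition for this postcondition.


Working backward. After the program, the postcondition (t ==> (x || (!t))) ==> ((x || t) || (x && (!t))) must hold; in canonical form it is (t ==> (x || (!t))) ==> (x || t || (x && (!t))).
Before assert d <==> x: (d <==> x) && ((t ==> (x || (!t))) ==> (x || t || (x && (!t))))
Then branch requires (d <==> x) && x; else branch requires (d <==> x) && x.
Before the if: (t ==> ((d <==> x) && x)) && ((!t) ==> ((d <==> x) && x))
Answer: WP = (t ==> ((d <==> x) && x)) && ((!t) ==> ((d <==> x) && x))


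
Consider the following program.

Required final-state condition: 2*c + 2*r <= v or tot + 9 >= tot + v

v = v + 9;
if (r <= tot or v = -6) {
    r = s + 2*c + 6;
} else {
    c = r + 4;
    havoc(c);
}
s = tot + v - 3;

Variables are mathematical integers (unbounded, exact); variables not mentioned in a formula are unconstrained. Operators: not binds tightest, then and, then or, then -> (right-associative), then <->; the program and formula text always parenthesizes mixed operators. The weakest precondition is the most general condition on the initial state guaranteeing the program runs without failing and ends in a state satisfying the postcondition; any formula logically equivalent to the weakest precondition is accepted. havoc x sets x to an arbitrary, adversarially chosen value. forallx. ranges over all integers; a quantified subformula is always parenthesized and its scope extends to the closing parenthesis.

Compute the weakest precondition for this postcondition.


Working backward. After the program, the postcondition 2*c + 2*r <= v or tot + 9 >= tot + v must hold; in canonical form it is 2*c + 2*r <= v or v <= 9.
Before s := tot + v - 3: 2*c + 2*r <= v or v <= 9
Then branch requires 6*c + 2*s <= v - 12 or v <= 9; else branch requires forall c_1. (2*c_1 + 2*r <= v or v <= 9).
Before the if: ((r <= tot or v = -6) -> (6*c + 2*s <= v - 12 or v <= 9)) and ((not (r <= tot or v = -6)) -> (forall c_1. (2*c_1 + 2*r <= v or v <= 9)))
Before v := v + 9: ((r <= tot or v = -15) -> (6*c + 2*s <= v - 3 or v <= 0)) and ((not (r <= tot or v = -15)) -> (forall c_1. (2*c_1 + 2*r <= v + 9 or v <= 0)))
Answer: WP = ((r <= tot or v = -15) -> (6*c + 2*s <= v - 3 or v <= 0)) and ((not (r <= tot or v = -15)) -> (forall c_1. (2*c_1 + 2*r <= v + 9 or v <= 0)))


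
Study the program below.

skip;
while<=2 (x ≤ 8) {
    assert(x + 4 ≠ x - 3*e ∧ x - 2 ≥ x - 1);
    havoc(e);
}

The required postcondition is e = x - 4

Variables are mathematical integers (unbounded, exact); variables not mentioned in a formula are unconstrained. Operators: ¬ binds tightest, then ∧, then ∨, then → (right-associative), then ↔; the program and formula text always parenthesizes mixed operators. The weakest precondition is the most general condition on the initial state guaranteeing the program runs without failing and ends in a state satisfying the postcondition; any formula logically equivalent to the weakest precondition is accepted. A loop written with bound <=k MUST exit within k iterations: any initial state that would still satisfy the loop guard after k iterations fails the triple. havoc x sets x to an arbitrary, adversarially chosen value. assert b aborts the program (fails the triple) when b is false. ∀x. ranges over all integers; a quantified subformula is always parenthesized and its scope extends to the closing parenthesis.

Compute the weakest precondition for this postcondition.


Working backward. After the program, e = x - 4 must hold.
Before the loop (bound <=2), unroll the exhaustion recursion (WP_0 = exit-now case; WP_j = one more guarded iteration, up to j = 2):
  WP_0: (¬(x ≤ 8)) ∧ e = x - 4
  WP_1: (¬(x ≤ 8)) ∧ ((¬(x ≤ 8)) → e = x - 4)
  WP_2: (¬(x ≤ 8)) ∧ ((¬(x ≤ 8)) → e = x - 4)
So before the loop: (¬(x ≤ 8)) ∧ ((¬(x ≤ 8)) → e = x - 4)
Before skip: (¬(x ≤ 8)) ∧ ((¬(x ≤ 8)) → e = x - 4)
Answer: WP = (¬(x ≤ 8)) ∧ ((¬(x ≤ 8)) → e = x - 4)


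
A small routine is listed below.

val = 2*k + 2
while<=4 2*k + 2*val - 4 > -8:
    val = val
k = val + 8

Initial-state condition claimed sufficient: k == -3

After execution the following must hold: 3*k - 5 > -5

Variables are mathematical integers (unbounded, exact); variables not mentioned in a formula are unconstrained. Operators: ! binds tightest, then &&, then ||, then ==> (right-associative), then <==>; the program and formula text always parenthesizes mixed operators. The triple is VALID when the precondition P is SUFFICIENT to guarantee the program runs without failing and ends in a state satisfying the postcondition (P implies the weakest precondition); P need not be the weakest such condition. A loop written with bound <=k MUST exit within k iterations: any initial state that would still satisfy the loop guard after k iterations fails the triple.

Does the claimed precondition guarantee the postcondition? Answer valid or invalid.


Working backward. After the program, the postcondition 3*k - 5 > -5 must hold; in canonical form it is 3*k > 0.
Before k := val + 8: 3*val > -24
Before the loop (bound <=4), unroll the exhaustion recursion (WP_0 = exit-now case; WP_j = one more guarded iteration, up to j = 4):
  WP_0: (!(2*k + 2*val > -4)) && 3*val > -24
  WP_1: (2*k + 2*val > -4 ==> ((!(2*k + 2*val > -4)) && 3*val > -24)) && ((!(2*k + 2*val > -4)) ==> 3*val > -24)
  WP_2: (2*k + 2*val > -4 ==> ((2*k + 2*val > -4 ==> ((!(2*k + 2*val > -4)) && 3*val > -24)) && ((!(2*k + 2*val > -4)) ==> 3*val > -24))) && ((!(2*k + 2*val > -4)) ==> 3*val > -24)
  WP_3: (2*k + 2*val > -4 ==> ((2*k + 2*val > -4 ==> ((2*k + 2*val > -4 ==> ((!(2*k + 2*val > -4)) && 3*val > -24)) && ((!(2*k + 2*val > -4)) ==> 3*val > -24))) && ((!(2*k + 2*val > -4)) ==> 3*val > -24))) && ((!(2*k + 2*val > -4)) ==> 3*val > -24)
  WP_4: (2*k + 2*val > -4 ==> ((2*k + 2*val > -4 ==> ((2*k + 2*val > -4 ==> ((2*k + 2*val > -4 ==> ((!(2*k + 2*val > -4)) && 3*val > -24)) && ((!(2*k + 2*val > -4)) ==> 3*val > -24))) && ((!(2*k + 2*val > -4)) ==> 3*val > -24))) && ((!(2*k + 2*val > -4)) ==> 3*val > -24))) && ((!(2*k + 2*val > -4)) ==> 3*val > -24)
So before the loop: (2*k + 2*val > -4 ==> ((2*k + 2*val > -4 ==> ((2*k + 2*val > -4 ==> ((2*k + 2*val > -4 ==> ((!(2*k + 2*val > -4)) && 3*val > -24)) && ((!(2*k + 2*val > -4)) ==> 3*val > -24))) && ((!(2*k + 2*val > -4)) ==> 3*val > -24))) && ((!(2*k + 2*val > -4)) ==> 3*val > -24))) && ((!(2*k + 2*val > -4)) ==> 3*val > -24)
Before val := 2*k + 2: (6*k > -8 ==> ((6*k > -8 ==> ((6*k > -8 ==> ((6*k > -8 ==> ((!(6*k > -8)) && 6*k > -30)) && ((!(6*k > -8)) ==> 6*k > -30))) && ((!(6*k > -8)) ==> 6*k > -30))) && ((!(6*k > -8)) ==> 6*k > -30))) && ((!(6*k > -8)) ==> 6*k > -30)
The weakest precondition is (6*k > -8 ==> ((6*k > -8 ==> ((6*k > -8 ==> ((6*k > -8 ==> ((!(6*k > -8)) && 6*k > -30)) && ((!(6*k > -8)) ==> 6*k > -30))) && ((!(6*k > -8)) ==> 6*k > -30))) && ((!(6*k > -8)) ==> 6*k > -30))) && ((!(6*k > -8)) ==> 6*k > -30).
Check whether k == -3 implies it.
Every state satisfying the precondition satisfies the weakest precondition: the implication holds.
Answer: valid


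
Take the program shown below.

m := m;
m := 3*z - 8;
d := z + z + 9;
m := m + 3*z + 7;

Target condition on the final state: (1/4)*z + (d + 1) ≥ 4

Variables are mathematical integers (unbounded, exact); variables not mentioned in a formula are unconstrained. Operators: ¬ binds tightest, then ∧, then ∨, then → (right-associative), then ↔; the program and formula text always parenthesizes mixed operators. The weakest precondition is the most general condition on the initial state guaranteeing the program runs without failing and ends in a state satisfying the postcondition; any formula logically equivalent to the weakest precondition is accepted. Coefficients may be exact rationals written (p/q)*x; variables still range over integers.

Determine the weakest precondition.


Working backward. After the program, the postcondition (1/4)*z + (d + 1) ≥ 4 must hold; in canonical form it is d + (1/4)*z ≥ 3.
Before m := m + 3*z + 7: d + (1/4)*z ≥ 3
Before d := z + z + 9: (9/4)*z ≥ -6
Before m := 3*z - 8: (9/4)*z ≥ -6
Before m := m: (9/4)*z ≥ -6
Answer: WP = (9/4)*z ≥ -6


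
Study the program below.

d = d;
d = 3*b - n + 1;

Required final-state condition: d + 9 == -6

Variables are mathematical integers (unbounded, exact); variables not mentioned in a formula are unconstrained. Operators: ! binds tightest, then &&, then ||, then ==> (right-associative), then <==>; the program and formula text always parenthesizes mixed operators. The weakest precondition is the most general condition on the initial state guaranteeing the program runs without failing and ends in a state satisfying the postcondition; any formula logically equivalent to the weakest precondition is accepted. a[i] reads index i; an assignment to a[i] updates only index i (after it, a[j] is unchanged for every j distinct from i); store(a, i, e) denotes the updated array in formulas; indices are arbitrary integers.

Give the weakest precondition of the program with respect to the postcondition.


Working backward. After the program, the postcondition d + 9 == -6 must hold; in canonical form it is d == -15.
Before d := 3*b - n + 1: 3*b == n - 16
Before d := d: 3*b == n - 16
Answer: WP = 3*b == n - 16


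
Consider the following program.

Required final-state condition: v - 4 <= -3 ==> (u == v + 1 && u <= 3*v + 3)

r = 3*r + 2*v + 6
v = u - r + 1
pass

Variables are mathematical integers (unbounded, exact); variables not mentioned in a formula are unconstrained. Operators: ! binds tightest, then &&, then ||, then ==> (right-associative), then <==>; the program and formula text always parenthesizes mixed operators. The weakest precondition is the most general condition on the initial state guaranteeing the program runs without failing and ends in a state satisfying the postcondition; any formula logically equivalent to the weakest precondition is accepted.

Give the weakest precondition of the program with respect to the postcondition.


Working backward. After the program, the postcondition v - 4 <= -3 ==> (u == v + 1 && u <= 3*v + 3) must hold; in canonical form it is v <= 1 ==> (u == v + 1 && u <= 3*v + 3).
Before skip: v <= 1 ==> (u == v + 1 && u <= 3*v + 3)
Before v := u - r + 1: u <= r ==> (r == 2 && 3*r <= 2*u + 6)
Before r := 3*r + 2*v + 6: u <= 3*r + 2*v + 6 ==> (3*r + 2*v == -4 && 9*r + 6*v <= 2*u - 12)
Answer: WP = u <= 3*r + 2*v + 6 ==> (3*r + 2*v == -4 && 9*r + 6*v <= 2*u - 12)


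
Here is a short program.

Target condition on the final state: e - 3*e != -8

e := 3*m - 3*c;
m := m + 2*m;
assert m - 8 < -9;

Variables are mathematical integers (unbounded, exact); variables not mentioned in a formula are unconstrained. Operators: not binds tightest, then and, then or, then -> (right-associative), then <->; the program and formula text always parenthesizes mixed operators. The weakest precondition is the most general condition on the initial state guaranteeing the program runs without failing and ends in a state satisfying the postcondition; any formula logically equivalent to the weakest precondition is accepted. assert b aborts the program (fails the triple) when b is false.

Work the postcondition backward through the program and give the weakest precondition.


Working backward. After the program, the postcondition e - 3*e != -8 must hold; in canonical form it is 2*e != 8.
Before assert m - 8 < -9: m < -1 and 2*e != 8
Before m := m + 2*m: 3*m < -1 and 2*e != 8
Before e := 3*m - 3*c: 3*m < -1 and 6*m != 6*c + 8
Answer: WP = 3*m < -1 and 6*m != 6*c + 8


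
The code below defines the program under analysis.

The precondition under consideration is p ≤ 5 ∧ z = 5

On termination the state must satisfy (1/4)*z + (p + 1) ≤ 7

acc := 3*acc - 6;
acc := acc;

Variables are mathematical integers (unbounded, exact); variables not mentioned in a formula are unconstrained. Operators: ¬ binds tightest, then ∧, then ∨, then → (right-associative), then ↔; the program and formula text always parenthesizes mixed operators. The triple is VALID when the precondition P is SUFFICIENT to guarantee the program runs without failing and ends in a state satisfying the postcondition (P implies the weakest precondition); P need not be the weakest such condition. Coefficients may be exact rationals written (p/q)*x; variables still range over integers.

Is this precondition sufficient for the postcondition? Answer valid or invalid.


Working backward. After the program, the postcondition (1/4)*z + (p + 1) ≤ 7 must hold; in canonical form it is p + (1/4)*z ≤ 6.
Before acc := acc: p + (1/4)*z ≤ 6
Before acc := 3*acc - 6: p + (1/4)*z ≤ 6
The weakest precondition is p + (1/4)*z ≤ 6.
Check whether p ≤ 5 ∧ z = 5 implies it.
Countermodel: at the initial state p = 5, z = 5, the precondition holds but the weakest precondition fails.
Answer: invalid


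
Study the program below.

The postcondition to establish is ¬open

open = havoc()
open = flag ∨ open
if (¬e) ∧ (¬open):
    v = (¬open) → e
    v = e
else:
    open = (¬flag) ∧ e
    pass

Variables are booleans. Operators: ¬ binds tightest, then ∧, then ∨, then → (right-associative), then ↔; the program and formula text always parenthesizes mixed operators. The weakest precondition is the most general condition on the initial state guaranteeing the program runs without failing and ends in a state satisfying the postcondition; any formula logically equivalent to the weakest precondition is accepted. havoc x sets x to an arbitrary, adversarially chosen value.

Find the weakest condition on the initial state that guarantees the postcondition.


Working backward. After the program, ¬open must hold.
Then branch requires ¬open; else branch requires ¬((¬flag) ∧ e).
Before the if: (((¬e) ∧ (¬open)) → (¬open)) ∧ ((¬((¬e) ∧ (¬open))) → (¬((¬flag) ∧ e)))
Before open := flag ∨ open: (((¬e) ∧ (¬(flag ∨ open))) → (¬(flag ∨ open))) ∧ ((¬((¬e) ∧ (¬(flag ∨ open)))) → (¬((¬flag) ∧ e)))
Before havoc open: (¬((¬flag) ∧ e)) ∧ (((¬e) ∧ (¬flag)) → (¬flag)) ∧ ((¬((¬e) ∧ (¬flag))) → (¬((¬flag) ∧ e)))
Answer: WP = (¬((¬flag) ∧ e)) ∧ (((¬e) ∧ (¬flag)) → (¬flag)) ∧ ((¬((¬e) ∧ (¬flag))) → (¬((¬flag) ∧ e)))


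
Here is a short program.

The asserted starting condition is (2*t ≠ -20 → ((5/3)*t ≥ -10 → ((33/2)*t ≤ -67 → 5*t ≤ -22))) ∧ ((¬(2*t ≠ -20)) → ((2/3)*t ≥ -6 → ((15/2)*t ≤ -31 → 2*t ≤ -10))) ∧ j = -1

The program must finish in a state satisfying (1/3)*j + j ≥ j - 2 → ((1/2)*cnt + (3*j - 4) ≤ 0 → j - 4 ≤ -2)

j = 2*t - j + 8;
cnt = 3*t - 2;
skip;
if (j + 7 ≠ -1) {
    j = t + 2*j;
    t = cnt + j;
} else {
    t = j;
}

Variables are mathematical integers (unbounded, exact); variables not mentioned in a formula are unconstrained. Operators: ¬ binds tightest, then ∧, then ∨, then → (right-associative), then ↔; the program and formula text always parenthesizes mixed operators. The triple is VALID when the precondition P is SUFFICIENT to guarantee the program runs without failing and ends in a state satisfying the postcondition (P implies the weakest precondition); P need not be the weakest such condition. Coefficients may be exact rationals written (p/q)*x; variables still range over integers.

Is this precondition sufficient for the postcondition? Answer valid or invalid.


Working backward. After the program, the postcondition (1/3)*j + j ≥ j - 2 → ((1/2)*cnt + (3*j - 4) ≤ 0 → j - 4 ≤ -2) must hold; in canonical form it is (1/3)*j ≥ -2 → ((1/2)*cnt + 3*j ≤ 4 → j ≤ 2).
Then branch requires (2/3)*j + (1/3)*t ≥ -2 → ((1/2)*cnt + 6*j + 3*t ≤ 4 → 2*j + t ≤ 2); else branch requires (1/3)*j ≥ -2 → ((1/2)*cnt + 3*j ≤ 4 → j ≤ 2).
Before the if: (j ≠ -8 → ((2/3)*j + (1/3)*t ≥ -2 → ((1/2)*cnt + 6*j + 3*t ≤ 4 → 2*j + t ≤ 2))) ∧ ((¬(j ≠ -8)) → ((1/3)*j ≥ -2 → ((1/2)*cnt + 3*j ≤ 4 → j ≤ 2)))
Before skip: (j ≠ -8 → ((2/3)*j + (1/3)*t ≥ -2 → ((1/2)*cnt + 6*j + 3*t ≤ 4 → 2*j + t ≤ 2))) ∧ ((¬(j ≠ -8)) → ((1/3)*j ≥ -2 → ((1/2)*cnt + 3*j ≤ 4 → j ≤ 2)))
Before cnt := 3*t - 2: (j ≠ -8 → ((2/3)*j + (1/3)*t ≥ -2 → (6*j + (9/2)*t ≤ 5 → 2*j + t ≤ 2))) ∧ ((¬(j ≠ -8)) → ((1/3)*j ≥ -2 → (3*j + (3/2)*t ≤ 5 → j ≤ 2)))
Before j := 2*t - j + 8: (2*t ≠ j - 16 → ((5/3)*t ≥ (2/3)*j - 22/3 → ((33/2)*t ≤ 6*j - 43 → 5*t ≤ 2*j - 14))) ∧ ((¬(2*t ≠ j - 16)) → ((2/3)*t ≥ (1/3)*j - 14/3 → ((15/2)*t ≤ 3*j - 19 → 2*t ≤ j - 6)))
The weakest precondition is (2*t ≠ j - 16 → ((5/3)*t ≥ (2/3)*j - 22/3 → ((33/2)*t ≤ 6*j - 43 → 5*t ≤ 2*j - 14))) ∧ ((¬(2*t ≠ j - 16)) → ((2/3)*t ≥ (1/3)*j - 14/3 → ((15/2)*t ≤ 3*j - 19 → 2*t ≤ j - 6))).
Check whether (2*t ≠ -20 → ((5/3)*t ≥ -10 → ((33/2)*t ≤ -67 → 5*t ≤ -22))) ∧ ((¬(2*t ≠ -20)) → ((2/3)*t ≥ -6 → ((15/2)*t ≤ -31 → 2*t ≤ -10))) ∧ j = -1 implies it.
Countermodel: at the initial state j = -1, t = -3, the precondition holds but the weakest precondition fails.
Answer: invalid


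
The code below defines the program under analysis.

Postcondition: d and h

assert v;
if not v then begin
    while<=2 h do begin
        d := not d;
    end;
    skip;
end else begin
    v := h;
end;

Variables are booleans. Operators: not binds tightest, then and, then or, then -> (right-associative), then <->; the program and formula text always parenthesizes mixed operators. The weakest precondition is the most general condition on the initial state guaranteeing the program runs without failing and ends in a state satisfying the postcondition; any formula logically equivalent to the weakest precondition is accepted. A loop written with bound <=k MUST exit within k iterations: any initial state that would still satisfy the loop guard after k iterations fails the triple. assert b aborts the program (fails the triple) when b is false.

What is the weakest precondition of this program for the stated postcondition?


Working backward. After the program, d and h must hold.
Then branch requires (h -> ((not h) and ((not h) -> ((not d) and h)))) and ((not h) -> (d and h)); else branch requires d and h.
Before the if: ((not v) -> ((h -> ((not h) and ((not h) -> ((not d) and h)))) and ((not h) -> (d and h)))) and (v -> (d and h))
Before assert v: v and ((not v) -> ((h -> ((not h) and ((not h) -> ((not d) and h)))) and ((not h) -> (d and h)))) and (v -> (d and h))
Answer: WP = v and ((not v) -> ((h -> ((not h) and ((not h) -> ((not d) and h)))) and ((not h) -> (d and h)))) and (v -> (d and h))


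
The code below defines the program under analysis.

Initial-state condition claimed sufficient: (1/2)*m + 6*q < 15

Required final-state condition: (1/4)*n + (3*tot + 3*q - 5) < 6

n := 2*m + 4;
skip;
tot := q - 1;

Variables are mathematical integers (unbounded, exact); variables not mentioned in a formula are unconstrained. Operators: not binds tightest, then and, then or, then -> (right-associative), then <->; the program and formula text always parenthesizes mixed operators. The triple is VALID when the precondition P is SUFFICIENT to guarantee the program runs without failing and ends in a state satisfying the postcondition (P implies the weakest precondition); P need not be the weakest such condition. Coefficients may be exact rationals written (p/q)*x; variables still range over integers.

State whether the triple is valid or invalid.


Working backward. After the program, the postcondition (1/4)*n + (3*tot + 3*q - 5) < 6 must hold; in canonical form it is (1/4)*n + 3*q + 3*tot < 11.
Before tot := q - 1: (1/4)*n + 6*q < 14
Before skip: (1/4)*n + 6*q < 14
Before n := 2*m + 4: (1/2)*m + 6*q < 13
The weakest precondition is (1/2)*m + 6*q < 13.
Check whether (1/2)*m + 6*q < 15 implies it.
Countermodel: at the initial state m = 26, q = 0, the precondition holds but the weakest precondition fails.
Answer: invalid


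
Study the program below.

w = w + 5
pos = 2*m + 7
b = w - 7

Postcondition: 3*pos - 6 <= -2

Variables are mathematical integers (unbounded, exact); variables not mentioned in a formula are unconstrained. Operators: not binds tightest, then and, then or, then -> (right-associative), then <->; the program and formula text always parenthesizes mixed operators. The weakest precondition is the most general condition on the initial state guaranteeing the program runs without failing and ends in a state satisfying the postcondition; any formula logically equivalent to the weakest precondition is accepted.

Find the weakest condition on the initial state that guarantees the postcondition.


Working backward. After the program, the postcondition 3*pos - 6 <= -2 must hold; in canonical form it is 3*pos <= 4.
Before b := w - 7: 3*pos <= 4
Before pos := 2*m + 7: 6*m <= -17
Before w := w + 5: 6*m <= -17
Answer: WP = 6*m <= -17


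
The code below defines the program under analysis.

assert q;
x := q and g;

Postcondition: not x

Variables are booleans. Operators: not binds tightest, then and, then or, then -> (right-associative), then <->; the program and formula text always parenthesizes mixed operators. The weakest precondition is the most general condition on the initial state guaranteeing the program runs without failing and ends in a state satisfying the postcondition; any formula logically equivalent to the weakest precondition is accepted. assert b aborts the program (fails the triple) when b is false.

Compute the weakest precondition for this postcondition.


Working backward. After the program, not x must hold.
Before x := q and g: not (q and g)
Before assert q: q and (not (q and g))
Answer: WP = q and (not (q and g))


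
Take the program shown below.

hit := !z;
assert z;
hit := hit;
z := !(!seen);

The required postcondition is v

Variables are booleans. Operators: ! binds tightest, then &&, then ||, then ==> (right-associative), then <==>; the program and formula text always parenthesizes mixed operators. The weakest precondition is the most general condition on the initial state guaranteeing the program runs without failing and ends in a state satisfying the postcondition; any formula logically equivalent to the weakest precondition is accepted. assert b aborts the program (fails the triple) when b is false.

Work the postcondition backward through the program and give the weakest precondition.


Working backward. After the program, v must hold.
Before z := !(!seen): v
Before hit := hit: v
Before assert z: z && v
Before hit := !z: z && v
Answer: WP = z && v


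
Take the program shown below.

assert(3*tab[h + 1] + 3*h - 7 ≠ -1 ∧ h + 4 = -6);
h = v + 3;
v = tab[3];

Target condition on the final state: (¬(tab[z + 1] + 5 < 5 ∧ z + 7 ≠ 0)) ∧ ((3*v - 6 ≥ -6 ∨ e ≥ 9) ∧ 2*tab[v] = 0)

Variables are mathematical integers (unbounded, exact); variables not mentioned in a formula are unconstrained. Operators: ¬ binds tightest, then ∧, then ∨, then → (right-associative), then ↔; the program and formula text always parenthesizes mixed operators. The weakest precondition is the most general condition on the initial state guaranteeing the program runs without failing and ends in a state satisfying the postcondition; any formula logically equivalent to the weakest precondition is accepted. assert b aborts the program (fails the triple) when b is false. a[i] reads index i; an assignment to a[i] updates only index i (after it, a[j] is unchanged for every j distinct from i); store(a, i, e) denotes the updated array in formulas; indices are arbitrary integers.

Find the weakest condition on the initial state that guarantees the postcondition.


Working backward. After the program, the postcondition (¬(tab[z + 1] + 5 < 5 ∧ z + 7 ≠ 0)) ∧ ((3*v - 6 ≥ -6 ∨ e ≥ 9) ∧ 2*tab[v] = 0) must hold; in canonical form it is (¬(tab[z + 1] < 0 ∧ z ≠ -7)) ∧ (3*v ≥ 0 ∨ e ≥ 9) ∧ 2*tab[v] = 0.
Before v := tab[3]: (¬(tab[z + 1] < 0 ∧ z ≠ -7)) ∧ (3*tab[3] ≥ 0 ∨ e ≥ 9) ∧ 2*tab[tab[3]] = 0
Before h := v + 3: (¬(tab[z + 1] < 0 ∧ z ≠ -7)) ∧ (3*tab[3] ≥ 0 ∨ e ≥ 9) ∧ 2*tab[tab[3]] = 0
Before assert 3*tab[h + 1] + 3*h - 7 ≠ -1 ∧ h + 4 = -6: 3*tab[h + 1] + 3*h ≠ 6 ∧ h = -10 ∧ (¬(tab[z + 1] < 0 ∧ z ≠ -7)) ∧ (3*tab[3] ≥ 0 ∨ e ≥ 9) ∧ 2*tab[tab[3]] = 0
Answer: WP = 3*tab[h + 1] + 3*h ≠ 6 ∧ h = -10 ∧ (¬(tab[z + 1] < 0 ∧ z ≠ -7)) ∧ (3*tab[3] ≥ 0 ∨ e ≥ 9) ∧ 2*tab[tab[3]] = 0


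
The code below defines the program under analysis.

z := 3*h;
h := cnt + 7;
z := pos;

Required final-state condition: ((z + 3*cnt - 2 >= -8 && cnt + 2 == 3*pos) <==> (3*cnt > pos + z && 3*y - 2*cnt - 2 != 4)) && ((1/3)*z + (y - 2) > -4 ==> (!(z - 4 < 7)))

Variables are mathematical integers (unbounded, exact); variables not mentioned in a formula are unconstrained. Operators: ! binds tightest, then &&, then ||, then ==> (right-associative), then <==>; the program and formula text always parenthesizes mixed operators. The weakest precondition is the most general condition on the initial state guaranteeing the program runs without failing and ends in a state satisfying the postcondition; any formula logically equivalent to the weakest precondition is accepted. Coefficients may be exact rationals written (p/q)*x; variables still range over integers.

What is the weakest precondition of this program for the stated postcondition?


Working backward. After the program, the postcondition ((z + 3*cnt - 2 >= -8 && cnt + 2 == 3*pos) <==> (3*cnt > pos + z && 3*y - 2*cnt - 2 != 4)) && ((1/3)*z + (y - 2) > -4 ==> (!(z - 4 < 7))) must hold; in canonical form it is ((3*cnt + z >= -6 && cnt == 3*pos - 2) <==> (3*cnt > pos + z && 3*y != 2*cnt + 6)) && (y + (1/3)*z > -2 ==> (!(z < 11))).
Before z := pos: ((3*cnt + pos >= -6 && cnt == 3*pos - 2) <==> (3*cnt > 2*pos && 3*y != 2*cnt + 6)) && ((1/3)*pos + y > -2 ==> (!(pos < 11)))
Before h := cnt + 7: ((3*cnt + pos >= -6 && cnt == 3*pos - 2) <==> (3*cnt > 2*pos && 3*y != 2*cnt + 6)) && ((1/3)*pos + y > -2 ==> (!(pos < 11)))
Before z := 3*h: ((3*cnt + pos >= -6 && cnt == 3*pos - 2) <==> (3*cnt > 2*pos && 3*y != 2*cnt + 6)) && ((1/3)*pos + y > -2 ==> (!(pos < 11)))
Answer: WP = ((3*cnt + pos >= -6 && cnt == 3*pos - 2) <==> (3*cnt > 2*pos && 3*y != 2*cnt + 6)) && ((1/3)*pos + y > -2 ==> (!(pos < 11)))


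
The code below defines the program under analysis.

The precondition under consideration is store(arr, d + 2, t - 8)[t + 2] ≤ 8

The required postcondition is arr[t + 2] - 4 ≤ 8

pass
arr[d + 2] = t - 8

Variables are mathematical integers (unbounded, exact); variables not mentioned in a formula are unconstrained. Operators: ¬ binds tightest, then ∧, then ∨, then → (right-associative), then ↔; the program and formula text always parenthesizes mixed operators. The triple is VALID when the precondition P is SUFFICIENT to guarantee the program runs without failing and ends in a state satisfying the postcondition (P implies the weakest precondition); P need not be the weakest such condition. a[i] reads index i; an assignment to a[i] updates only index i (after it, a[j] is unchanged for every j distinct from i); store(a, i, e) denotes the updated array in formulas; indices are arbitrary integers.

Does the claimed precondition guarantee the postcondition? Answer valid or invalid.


Working backward. After the program, the postcondition arr[t + 2] - 4 ≤ 8 must hold; in canonical form it is arr[t + 2] ≤ 12.
Before arr[d + 2] := t - 8: store(arr, d + 2, t - 8)[t + 2] ≤ 12
Before skip: store(arr, d + 2, t - 8)[t + 2] ≤ 12
The weakest precondition is store(arr, d + 2, t - 8)[t + 2] ≤ 12.
Check whether store(arr, d + 2, t - 8)[t + 2] ≤ 8 implies it.
Every state satisfying the precondition satisfies the weakest precondition: the implication holds.
Answer: valid


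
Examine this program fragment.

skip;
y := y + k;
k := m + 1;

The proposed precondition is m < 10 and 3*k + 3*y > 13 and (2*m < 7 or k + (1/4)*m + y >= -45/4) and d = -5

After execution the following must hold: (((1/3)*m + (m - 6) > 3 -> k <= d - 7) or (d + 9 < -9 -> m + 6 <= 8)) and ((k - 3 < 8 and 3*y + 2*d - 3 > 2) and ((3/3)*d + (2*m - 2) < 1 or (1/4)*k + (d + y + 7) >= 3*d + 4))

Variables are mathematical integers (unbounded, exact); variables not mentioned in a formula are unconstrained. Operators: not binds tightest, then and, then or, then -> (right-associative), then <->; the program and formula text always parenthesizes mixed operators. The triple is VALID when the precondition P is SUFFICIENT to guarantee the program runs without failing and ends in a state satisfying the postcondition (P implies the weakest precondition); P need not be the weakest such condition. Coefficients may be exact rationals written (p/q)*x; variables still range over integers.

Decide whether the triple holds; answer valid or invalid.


Working backward. After the program, the postcondition (((1/3)*m + (m - 6) > 3 -> k <= d - 7) or (d + 9 < -9 -> m + 6 <= 8)) and ((k - 3 < 8 and 3*y + 2*d - 3 > 2) and ((3/3)*d + (2*m - 2) < 1 or (1/4)*k + (d + y + 7) >= 3*d + 4)) must hold; in canonical form it is (((4/3)*m > 9 -> k <= d - 7) or (d < -18 -> m <= 2)) and k < 11 and 2*d + 3*y > 5 and (d + 2*m < 3 or (1/4)*k + y >= 2*d - 3).
Before k := m + 1: (((4/3)*m > 9 -> m <= d - 8) or (d < -18 -> m <= 2)) and m < 10 and 2*d + 3*y > 5 and (d + 2*m < 3 or (1/4)*m + y >= 2*d - 13/4)
Before y := y + k: (((4/3)*m > 9 -> m <= d - 8) or (d < -18 -> m <= 2)) and m < 10 and 2*d + 3*k + 3*y > 5 and (d + 2*m < 3 or k + (1/4)*m + y >= 2*d - 13/4)
Before skip: (((4/3)*m > 9 -> m <= d - 8) or (d < -18 -> m <= 2)) and m < 10 and 2*d + 3*k + 3*y > 5 and (d + 2*m < 3 or k + (1/4)*m + y >= 2*d - 13/4)
The weakest precondition is (((4/3)*m > 9 -> m <= d - 8) or (d < -18 -> m <= 2)) and m < 10 and 2*d + 3*k + 3*y > 5 and (d + 2*m < 3 or k + (1/4)*m + y >= 2*d - 13/4).
Check whether m < 10 and 3*k + 3*y > 13 and (2*m < 7 or k + (1/4)*m + y >= -45/4) and d = -5 implies it.
Countermodel: at the initial state d = -5, k = 0, m = -74, y = 5, the precondition holds but the weakest precondition fails.
Answer: invalid
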